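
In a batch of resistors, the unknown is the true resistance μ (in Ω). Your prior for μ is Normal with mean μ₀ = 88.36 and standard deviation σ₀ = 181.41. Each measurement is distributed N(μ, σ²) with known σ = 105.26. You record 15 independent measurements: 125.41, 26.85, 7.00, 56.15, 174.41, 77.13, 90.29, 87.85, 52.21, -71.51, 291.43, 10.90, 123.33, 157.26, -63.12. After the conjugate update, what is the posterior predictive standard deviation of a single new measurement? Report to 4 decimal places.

For Normal data with known variance σ², a Normal(μ₀, σ₀²) prior on μ is conjugate. Posterior precision = 1/σ₀² + n/σ²; posterior mean is the precision-weighted average of μ₀ and x̄.
σ₀² = 181.41² = 32909.5881, σ² = 105.26² = 11079.6676; σ² + n·σ₀² = 11079.6676 + 15·32909.5881 = 504723.4891.
Posterior precision = 1/σ₀² + n/σ² = 1/32909.5881 + 15/11079.6676 = (σ² + n·σ₀²)/(σ₀²σ²) = 504723.4891/(32909.5881·11079.6676); posterior variance σₙ² = σ₀²σ²/(σ² + n·σ₀²) = 32909.5881·11079.6676/504723.4891 = 722.429815.
Predictive variance for one new observation = σₙ² + σ² = 32909.5881·11079.6676/504723.4891 + 11079.6676 = σ²·(σ₀² + 504723.4891)/504723.4891 = 11079.6676·537633.0772/504723.4891 = 11802.097415; SD = √(11079.6676·537633.0772/504723.4891) = 108.6375.

108.6375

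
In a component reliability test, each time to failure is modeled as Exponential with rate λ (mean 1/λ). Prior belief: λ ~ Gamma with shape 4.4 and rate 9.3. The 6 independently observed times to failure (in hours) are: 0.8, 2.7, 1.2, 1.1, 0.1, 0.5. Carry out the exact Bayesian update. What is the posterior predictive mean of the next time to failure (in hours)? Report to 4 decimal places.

With a Gamma(shape α, rate β) prior on the exponential rate λ, the posterior after n observations with total T = Σxᵢ is Gamma(α+n, β+T).
Sum of observations T = 6.4 hours; n = 6.
Posterior: Gamma(4.4+6, 9.3+6.4) = Gamma(10.4, 15.7).
The predictive distribution for the next observation is Lomax; its mean is β/(α−1) = 15.7/9.4 = 1.6702.

1.6702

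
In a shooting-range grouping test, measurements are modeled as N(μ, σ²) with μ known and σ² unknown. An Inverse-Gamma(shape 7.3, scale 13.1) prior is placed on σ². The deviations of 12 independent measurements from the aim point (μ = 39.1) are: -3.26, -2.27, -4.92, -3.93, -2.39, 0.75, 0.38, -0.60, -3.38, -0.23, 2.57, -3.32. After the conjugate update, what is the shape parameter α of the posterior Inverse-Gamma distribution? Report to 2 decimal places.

With known mean μ and an Inverse-Gamma(α, β) prior on σ², the Normal likelihood is conjugate: posterior is Inv-Gamma(α + n/2, β + Σ(xᵢ−μ)²/2).
Σ(xᵢ−μ)² = (-3.26)² + (-2.27)² + (-4.92)² + (-3.93)² + (-2.39)² + (0.75)² + (0.38)² + (-0.60)² + (-3.38)² + (-0.23)² + (2.57)² + (-3.32)² = 91.3154.
Posterior: Inv-Gamma(7.3 + 12/2, 13.1 + 91.3154/2) = Inv-Gamma(13.30, 58.75770).
Posterior α = 13.30.

13.30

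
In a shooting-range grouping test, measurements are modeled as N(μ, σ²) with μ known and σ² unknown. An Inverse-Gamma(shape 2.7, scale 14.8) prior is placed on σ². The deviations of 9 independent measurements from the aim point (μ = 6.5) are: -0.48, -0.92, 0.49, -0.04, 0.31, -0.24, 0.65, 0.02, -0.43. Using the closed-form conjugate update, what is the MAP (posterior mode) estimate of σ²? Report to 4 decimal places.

With known mean μ and an Inverse-Gamma(α, β) prior on σ², the Normal likelihood is conjugate: posterior is Inv-Gamma(α + n/2, β + Σ(xᵢ−μ)²/2).
Σ(xᵢ−μ)² = (-0.48)² + (-0.92)² + (0.49)² + (-0.04)² + (0.31)² + (-0.24)² + (0.65)² + (0.02)² + (-0.43)² = 2.0800.
Posterior: Inv-Gamma(2.7 + 9/2, 14.8 + 2.0800/2) = Inv-Gamma(7.20, 15.84000).
Mode = β/(α+1) = 15.84000/8.20 = 1.9317.

1.9317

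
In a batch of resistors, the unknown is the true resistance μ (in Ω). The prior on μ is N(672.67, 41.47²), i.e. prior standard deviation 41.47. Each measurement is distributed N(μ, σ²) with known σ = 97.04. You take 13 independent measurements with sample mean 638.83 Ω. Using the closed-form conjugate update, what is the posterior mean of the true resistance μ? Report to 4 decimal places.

For Normal data with known variance σ², a Normal(μ₀, σ₀²) prior on μ is conjugate. Posterior precision = 1/σ₀² + n/σ²; posterior mean is the precision-weighted average of μ₀ and x̄.
n·x̄ = 13·638.83 = 8304.79.
σ₀² = 41.47² = 1719.7609, σ² = 97.04² = 9416.7616; σ² + n·σ₀² = 9416.7616 + 13·1719.7609 = 31773.6533.
Posterior mean = (μ₀/σ₀² + n·x̄/σ²)/(1/σ₀² + n/σ²) = (σ²·μ₀ + σ₀²·n·x̄)/(σ² + n·σ₀²) = (9416.7616·672.67 + 1719.7609·8304.79)/31773.6533 = 20616626.150183/31773.6533 = 648.8592.

648.8592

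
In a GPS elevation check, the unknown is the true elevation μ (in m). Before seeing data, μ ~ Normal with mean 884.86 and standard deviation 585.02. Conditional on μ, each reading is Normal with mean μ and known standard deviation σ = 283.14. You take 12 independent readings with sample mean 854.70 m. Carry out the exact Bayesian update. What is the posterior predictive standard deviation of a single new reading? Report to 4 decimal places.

For Normal data with known variance σ², a Normal(μ₀, σ₀²) prior on μ is conjugate. Posterior precision = 1/σ₀² + n/σ²; posterior mean is the precision-weighted average of μ₀ and x̄.
σ₀² = 585.02² = 342248.4004, σ² = 283.14² = 80168.2596; σ² + n·σ₀² = 80168.2596 + 12·342248.4004 = 4187149.0644.
Posterior precision = 1/σ₀² + n/σ² = 1/342248.4004 + 12/80168.2596 = (σ² + n·σ₀²)/(σ₀²σ²) = 4187149.0644/(342248.4004·80168.2596); posterior variance σₙ² = σ₀²σ²/(σ² + n·σ₀²) = 342248.4004·80168.2596/4187149.0644 = 6552.778081.
Predictive variance for one new observation = σₙ² + σ² = 342248.4004·80168.2596/4187149.0644 + 80168.2596 = σ²·(σ₀² + 4187149.0644)/4187149.0644 = 80168.2596·4529397.4648/4187149.0644 = 86721.037681; SD = √(80168.2596·4529397.4648/4187149.0644) = 294.4844.

294.4844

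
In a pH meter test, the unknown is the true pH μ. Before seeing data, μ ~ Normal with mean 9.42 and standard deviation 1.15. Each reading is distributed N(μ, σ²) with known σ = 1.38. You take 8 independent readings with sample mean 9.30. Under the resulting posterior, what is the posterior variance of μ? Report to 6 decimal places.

0.201737

For Normal data with known variance σ², a Normal(μ₀, σ₀²) prior on μ is conjugate. Posterior precision = 1/σ₀² + n/σ²; posterior mean is the precision-weighted average of μ₀ and x̄.
σ₀² = 1.15² = 1.3225, σ² = 1.38² = 1.9044; σ² + n·σ₀² = 1.9044 + 8·1.3225 = 12.4844.
Posterior precision = 1/σ₀² + n/σ² = 1/1.3225 + 8/1.9044 = (σ² + n·σ₀²)/(σ₀²σ²) = 12.4844/(1.3225·1.9044); posterior variance σₙ² = σ₀²σ²/(σ² + n·σ₀²) = 1.3225·1.9044/12.4844 = 0.201737.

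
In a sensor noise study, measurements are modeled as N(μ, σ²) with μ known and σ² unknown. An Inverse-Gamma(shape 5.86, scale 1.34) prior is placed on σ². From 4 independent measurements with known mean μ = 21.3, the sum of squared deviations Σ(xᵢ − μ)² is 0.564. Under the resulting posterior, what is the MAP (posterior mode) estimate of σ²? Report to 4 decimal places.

0.1831

With known mean μ and an Inverse-Gamma(α, β) prior on σ², the Normal likelihood is conjugate: posterior is Inv-Gamma(α + n/2, β + Σ(xᵢ−μ)²/2).
Posterior: Inv-Gamma(5.86 + 4/2, 1.34 + 0.564/2) = Inv-Gamma(7.86, 1.6220).
Mode = β/(α+1) = 1.6220/8.86 = 0.1831.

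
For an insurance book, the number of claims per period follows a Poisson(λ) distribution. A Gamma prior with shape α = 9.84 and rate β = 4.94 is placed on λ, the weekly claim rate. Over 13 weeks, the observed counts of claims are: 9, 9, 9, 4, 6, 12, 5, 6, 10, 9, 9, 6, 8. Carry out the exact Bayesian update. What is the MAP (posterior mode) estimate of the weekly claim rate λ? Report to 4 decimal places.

With a Gamma(shape α, rate β) prior, the Poisson likelihood is conjugate: the posterior is Gamma(α + ΣXᵢ, β + n).
Sum of counts S = 102 over n = 13 weeks.
Posterior: Gamma(α+S, β+n) = Gamma(9.84+102, 4.94+13) = Gamma(111.84, 17.94).
Mode of Gamma(α,β) for α≥1 is (α−1)/β = 110.84/17.94 = 6.1784.

6.1784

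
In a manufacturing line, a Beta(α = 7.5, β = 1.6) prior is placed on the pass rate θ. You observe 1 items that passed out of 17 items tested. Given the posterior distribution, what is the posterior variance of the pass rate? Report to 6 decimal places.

0.008104

The Beta prior is conjugate to a Binomial/Bernoulli likelihood; the update adds successes to α and failures to β.
Posterior: Beta(α+k, β+n−k) = Beta(7.5+1, 1.6+16) = Beta(8.5, 17.6).
Var = αβ/((α+β)²(α+β+1)) = 8.5·17.6/(26.1²·27.1) = 0.008104.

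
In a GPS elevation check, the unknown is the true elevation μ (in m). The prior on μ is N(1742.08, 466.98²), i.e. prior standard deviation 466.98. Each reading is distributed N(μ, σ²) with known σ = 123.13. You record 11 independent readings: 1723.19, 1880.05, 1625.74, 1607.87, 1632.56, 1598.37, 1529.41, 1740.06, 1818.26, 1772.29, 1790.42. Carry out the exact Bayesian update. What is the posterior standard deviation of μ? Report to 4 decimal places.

37.0083

For Normal data with known variance σ², a Normal(μ₀, σ₀²) prior on μ is conjugate. Posterior precision = 1/σ₀² + n/σ²; posterior mean is the precision-weighted average of μ₀ and x̄.
σ₀² = 466.98² = 218070.3204, σ² = 123.13² = 15160.9969; σ² + n·σ₀² = 15160.9969 + 11·218070.3204 = 2413934.5213.
Posterior precision = 1/σ₀² + n/σ² = 1/218070.3204 + 11/15160.9969 = (σ² + n·σ₀²)/(σ₀²σ²) = 2413934.5213/(218070.3204·15160.9969); posterior variance σₙ² = σ₀²σ²/(σ² + n·σ₀²) = 218070.3204·15160.9969/2413934.5213 = 1369.616045.
Posterior SD = √σₙ² = √(218070.3204·15160.9969/2413934.5213) = 37.0083.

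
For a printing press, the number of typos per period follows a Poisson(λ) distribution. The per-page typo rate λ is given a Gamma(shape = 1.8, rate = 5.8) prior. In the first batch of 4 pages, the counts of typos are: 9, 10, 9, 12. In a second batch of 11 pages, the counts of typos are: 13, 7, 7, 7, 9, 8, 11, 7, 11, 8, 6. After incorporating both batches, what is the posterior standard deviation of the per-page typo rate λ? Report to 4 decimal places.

0.5603

With a Gamma(shape α, rate β) prior, the Poisson likelihood is conjugate: the posterior is Gamma(α + ΣXᵢ, β + n).
Batch 1: sum of counts S = 40 over n = 4 pages.
After batch 1: Gamma(α+S, β+n) = Gamma(1.8+40, 5.8+4) = Gamma(41.8, 9.8).
Batch 2: sum of counts S = 94 over n = 11 pages.
After batch 2: Gamma(α+S, β+n) = Gamma(41.8+94, 9.8+11) = Gamma(135.8, 20.8).
SD = √α/β = √135.8/20.8 = 0.5603.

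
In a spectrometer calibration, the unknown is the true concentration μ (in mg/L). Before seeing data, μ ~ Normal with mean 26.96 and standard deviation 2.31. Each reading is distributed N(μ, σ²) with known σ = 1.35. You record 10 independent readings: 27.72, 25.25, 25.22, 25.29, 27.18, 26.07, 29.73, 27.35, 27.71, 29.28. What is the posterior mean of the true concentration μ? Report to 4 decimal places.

27.0760

For Normal data with known variance σ², a Normal(μ₀, σ₀²) prior on μ is conjugate. Posterior precision = 1/σ₀² + n/σ²; posterior mean is the precision-weighted average of μ₀ and x̄.
Σxᵢ = 27.72 + 25.25 + 25.22 + 25.29 + 27.18 + 26.07 + 29.73 + 27.35 + 27.71 + 29.28 = 270.8, so n·x̄ = 270.8.
σ₀² = 2.31² = 5.3361, σ² = 1.35² = 1.8225; σ² + n·σ₀² = 1.8225 + 10·5.3361 = 55.1835.
Posterior mean = (μ₀/σ₀² + n·x̄/σ²)/(1/σ₀² + n/σ²) = (σ²·μ₀ + σ₀²·n·x̄)/(σ² + n·σ₀²) = (1.8225·26.96 + 5.3361·270.8)/55.1835 = 1494.15048/55.1835 = 27.0760.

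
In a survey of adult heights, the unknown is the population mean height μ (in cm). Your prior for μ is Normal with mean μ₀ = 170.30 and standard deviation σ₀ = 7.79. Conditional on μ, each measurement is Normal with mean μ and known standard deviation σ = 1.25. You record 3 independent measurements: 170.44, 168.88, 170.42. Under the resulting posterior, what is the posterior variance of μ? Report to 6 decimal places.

0.516401

For Normal data with known variance σ², a Normal(μ₀, σ₀²) prior on μ is conjugate. Posterior precision = 1/σ₀² + n/σ²; posterior mean is the precision-weighted average of μ₀ and x̄.
σ₀² = 7.79² = 60.6841, σ² = 1.25² = 1.5625; σ² + n·σ₀² = 1.5625 + 3·60.6841 = 183.6148.
Posterior precision = 1/σ₀² + n/σ² = 1/60.6841 + 3/1.5625 = (σ² + n·σ₀²)/(σ₀²σ²) = 183.6148/(60.6841·1.5625); posterior variance σₙ² = σ₀²σ²/(σ² + n·σ₀²) = 60.6841·1.5625/183.6148 = 0.516401.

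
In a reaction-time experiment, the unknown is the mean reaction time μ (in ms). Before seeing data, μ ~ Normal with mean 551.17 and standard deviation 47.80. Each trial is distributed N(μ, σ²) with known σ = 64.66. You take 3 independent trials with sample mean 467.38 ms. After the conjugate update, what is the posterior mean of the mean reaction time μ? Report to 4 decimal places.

499.1249

For Normal data with known variance σ², a Normal(μ₀, σ₀²) prior on μ is conjugate. Posterior precision = 1/σ₀² + n/σ²; posterior mean is the precision-weighted average of μ₀ and x̄.
n·x̄ = 3·467.38 = 1402.14.
σ₀² = 47.80² = 2284.84, σ² = 64.66² = 4180.9156; σ² + n·σ₀² = 4180.9156 + 3·2284.84 = 11035.4356.
Posterior mean = (μ₀/σ₀² + n·x̄/σ²)/(1/σ₀² + n/σ²) = (σ²·μ₀ + σ₀²·n·x̄)/(σ² + n·σ₀²) = (4180.9156·551.17 + 2284.84·1402.14)/11035.4356 = 5508060.808852/11035.4356 = 499.1249.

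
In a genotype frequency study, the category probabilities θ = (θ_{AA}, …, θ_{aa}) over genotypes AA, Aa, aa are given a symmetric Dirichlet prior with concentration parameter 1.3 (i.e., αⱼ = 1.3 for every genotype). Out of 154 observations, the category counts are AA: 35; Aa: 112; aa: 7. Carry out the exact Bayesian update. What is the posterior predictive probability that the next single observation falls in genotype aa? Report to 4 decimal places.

0.0526

The Dirichlet prior is conjugate to the Multinomial likelihood: each posterior αⱼ = prior αⱼ + observed count nⱼ.
Posterior concentration: (36.3, 113.3, 8.3), total = 157.9.
P(next = aa | data) = α_{aa}/Σα = 0.0526.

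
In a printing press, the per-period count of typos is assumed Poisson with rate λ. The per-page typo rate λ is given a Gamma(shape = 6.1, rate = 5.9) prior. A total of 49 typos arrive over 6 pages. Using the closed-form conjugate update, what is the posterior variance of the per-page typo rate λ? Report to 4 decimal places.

0.3891

With a Gamma(shape α, rate β) prior, the Poisson likelihood is conjugate: the posterior is Gamma(α + ΣXᵢ, β + n).
Posterior: Gamma(α+S, β+n) = Gamma(6.1+49, 5.9+6) = Gamma(55.1, 11.9).
Var = α/β² = 55.1/11.9² = 0.3891.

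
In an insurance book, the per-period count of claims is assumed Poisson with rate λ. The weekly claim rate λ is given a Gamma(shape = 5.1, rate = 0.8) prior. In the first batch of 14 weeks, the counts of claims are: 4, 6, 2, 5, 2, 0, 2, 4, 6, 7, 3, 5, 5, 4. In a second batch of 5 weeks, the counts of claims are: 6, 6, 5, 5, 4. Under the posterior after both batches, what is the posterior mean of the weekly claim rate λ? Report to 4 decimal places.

With a Gamma(shape α, rate β) prior, the Poisson likelihood is conjugate: the posterior is Gamma(α + ΣXᵢ, β + n).
Batch 1: sum of counts S = 55 over n = 14 weeks.
After batch 1: Gamma(α+S, β+n) = Gamma(5.1+55, 0.8+14) = Gamma(60.1, 14.8).
Batch 2: sum of counts S = 26 over n = 5 weeks.
After batch 2: Gamma(α+S, β+n) = Gamma(60.1+26, 14.8+5) = Gamma(86.1, 19.8).
Posterior mean = α/β = 86.1/19.8 = 4.3485.

4.3485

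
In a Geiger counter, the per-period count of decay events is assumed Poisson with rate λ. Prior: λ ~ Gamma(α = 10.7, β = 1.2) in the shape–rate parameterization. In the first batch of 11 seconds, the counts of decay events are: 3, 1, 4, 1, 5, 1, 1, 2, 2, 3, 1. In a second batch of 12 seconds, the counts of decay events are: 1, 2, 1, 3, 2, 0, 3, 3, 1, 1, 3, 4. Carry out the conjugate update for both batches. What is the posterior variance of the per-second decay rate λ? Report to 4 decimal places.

With a Gamma(shape α, rate β) prior, the Poisson likelihood is conjugate: the posterior is Gamma(α + ΣXᵢ, β + n).
Batch 1: sum of counts S = 24 over n = 11 seconds.
After batch 1: Gamma(α+S, β+n) = Gamma(10.7+24, 1.2+11) = Gamma(34.7, 12.2).
Batch 2: sum of counts S = 24 over n = 12 seconds.
After batch 2: Gamma(α+S, β+n) = Gamma(34.7+24, 12.2+12) = Gamma(58.7, 24.2).
Var = α/β² = 58.7/24.2² = 0.1002.

0.1002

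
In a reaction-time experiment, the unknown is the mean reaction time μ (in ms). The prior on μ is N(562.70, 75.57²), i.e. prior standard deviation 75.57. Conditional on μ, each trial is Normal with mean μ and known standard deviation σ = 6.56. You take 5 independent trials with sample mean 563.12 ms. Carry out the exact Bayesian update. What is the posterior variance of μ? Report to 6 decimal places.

8.593768

For Normal data with known variance σ², a Normal(μ₀, σ₀²) prior on μ is conjugate. Posterior precision = 1/σ₀² + n/σ²; posterior mean is the precision-weighted average of μ₀ and x̄.
σ₀² = 75.57² = 5710.8249, σ² = 6.56² = 43.0336; σ² + n·σ₀² = 43.0336 + 5·5710.8249 = 28597.1581.
Posterior precision = 1/σ₀² + n/σ² = 1/5710.8249 + 5/43.0336 = (σ² + n·σ₀²)/(σ₀²σ²) = 28597.1581/(5710.8249·43.0336); posterior variance σₙ² = σ₀²σ²/(σ² + n·σ₀²) = 5710.8249·43.0336/28597.1581 = 8.593768.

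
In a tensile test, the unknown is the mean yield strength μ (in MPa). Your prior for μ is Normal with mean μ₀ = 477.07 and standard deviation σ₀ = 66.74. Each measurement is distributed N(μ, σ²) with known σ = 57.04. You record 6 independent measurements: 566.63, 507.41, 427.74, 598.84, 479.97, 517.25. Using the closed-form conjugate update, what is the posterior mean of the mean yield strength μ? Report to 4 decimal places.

For Normal data with known variance σ², a Normal(μ₀, σ₀²) prior on μ is conjugate. Posterior precision = 1/σ₀² + n/σ²; posterior mean is the precision-weighted average of μ₀ and x̄.
Σxᵢ = 566.63 + 507.41 + 427.74 + 598.84 + 479.97 + 517.25 = 3097.84, so n·x̄ = 3097.84.
σ₀² = 66.74² = 4454.2276, σ² = 57.04² = 3253.5616; σ² + n·σ₀² = 3253.5616 + 6·4454.2276 = 29978.9272.
Posterior mean = (μ₀/σ₀² + n·x̄/σ²)/(1/σ₀² + n/σ²) = (σ²·μ₀ + σ₀²·n·x̄)/(σ² + n·σ₀²) = (3253.5616·477.07 + 4454.2276·3097.84)/29978.9272 = 15350661.060896/29978.9272 = 512.0484.

512.0484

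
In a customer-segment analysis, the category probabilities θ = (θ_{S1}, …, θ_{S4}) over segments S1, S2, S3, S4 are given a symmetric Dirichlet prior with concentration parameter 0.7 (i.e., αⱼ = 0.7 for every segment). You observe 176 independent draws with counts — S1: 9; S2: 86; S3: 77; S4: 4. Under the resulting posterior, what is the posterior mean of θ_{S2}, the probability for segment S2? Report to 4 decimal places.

0.4849

The Dirichlet prior is conjugate to the Multinomial likelihood: each posterior αⱼ = prior αⱼ + observed count nⱼ.
Posterior concentration: (9.7, 86.7, 77.7, 4.7), total = 178.8.
E[θ_{S2}|data] = α_{S2}/Σα = 86.7/178.8 = 0.4849.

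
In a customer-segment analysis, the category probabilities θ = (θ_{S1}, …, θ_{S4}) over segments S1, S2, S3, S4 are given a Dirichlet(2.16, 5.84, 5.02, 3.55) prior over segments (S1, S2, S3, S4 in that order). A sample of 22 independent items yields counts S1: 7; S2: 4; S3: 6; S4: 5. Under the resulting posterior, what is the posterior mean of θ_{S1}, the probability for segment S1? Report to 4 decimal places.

The Dirichlet prior is conjugate to the Multinomial likelihood: each posterior αⱼ = prior αⱼ + observed count nⱼ.
Posterior concentration: (9.16, 9.84, 11.02, 8.55), total = 38.57.
E[θ_{S1}|data] = α_{S1}/Σα = 9.16/38.57 = 0.2375.

0.2375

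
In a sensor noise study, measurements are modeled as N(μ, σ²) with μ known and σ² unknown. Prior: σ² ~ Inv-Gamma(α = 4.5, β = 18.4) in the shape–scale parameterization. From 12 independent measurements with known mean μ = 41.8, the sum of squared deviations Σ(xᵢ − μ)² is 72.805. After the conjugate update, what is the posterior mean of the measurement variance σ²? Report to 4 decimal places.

5.7687

With known mean μ and an Inverse-Gamma(α, β) prior on σ², the Normal likelihood is conjugate: posterior is Inv-Gamma(α + n/2, β + Σ(xᵢ−μ)²/2).
Posterior: Inv-Gamma(4.5 + 12/2, 18.4 + 72.805/2) = Inv-Gamma(10.50, 54.8025).
E[σ²|data] = β/(α−1) = 54.8025/9.50 = 5.7687.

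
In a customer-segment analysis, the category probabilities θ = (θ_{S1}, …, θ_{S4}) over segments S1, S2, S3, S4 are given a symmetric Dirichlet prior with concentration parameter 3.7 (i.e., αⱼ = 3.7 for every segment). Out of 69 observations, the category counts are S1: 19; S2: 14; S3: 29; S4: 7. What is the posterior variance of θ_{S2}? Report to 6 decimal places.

The Dirichlet prior is conjugate to the Multinomial likelihood: each posterior αⱼ = prior αⱼ + observed count nⱼ.
Posterior concentration: (22.7, 17.7, 32.7, 10.7), total = 83.8.
Var[θ_j] = α_j(Σα−α_j)/((Σα)²(Σα+1)) = 17.7·66.1/(83.8²·84.8) = 0.001965.

0.001965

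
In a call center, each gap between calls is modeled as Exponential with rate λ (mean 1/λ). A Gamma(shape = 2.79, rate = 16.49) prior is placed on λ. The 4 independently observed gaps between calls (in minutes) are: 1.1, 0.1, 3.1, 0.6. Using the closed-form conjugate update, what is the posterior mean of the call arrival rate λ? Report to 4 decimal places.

0.3174

With a Gamma(shape α, rate β) prior on the exponential rate λ, the posterior after n observations with total T = Σxᵢ is Gamma(α+n, β+T).
Sum of observations T = 4.9 minutes; n = 4.
Posterior: Gamma(2.79+4, 16.49+4.9) = Gamma(6.79, 21.39).
Posterior mean of λ = α/β = 6.79/21.39 = 0.3174.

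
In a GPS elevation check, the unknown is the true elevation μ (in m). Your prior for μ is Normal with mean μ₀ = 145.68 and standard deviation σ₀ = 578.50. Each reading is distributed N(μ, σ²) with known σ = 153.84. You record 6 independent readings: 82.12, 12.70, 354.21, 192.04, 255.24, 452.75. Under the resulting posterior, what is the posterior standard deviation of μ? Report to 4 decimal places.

62.4380

For Normal data with known variance σ², a Normal(μ₀, σ₀²) prior on μ is conjugate. Posterior precision = 1/σ₀² + n/σ²; posterior mean is the precision-weighted average of μ₀ and x̄.
σ₀² = 578.50² = 334662.25, σ² = 153.84² = 23666.7456; σ² + n·σ₀² = 23666.7456 + 6·334662.25 = 2031640.2456.
Posterior precision = 1/σ₀² + n/σ² = 1/334662.25 + 6/23666.7456 = (σ² + n·σ₀²)/(σ₀²σ²) = 2031640.2456/(334662.25·23666.7456); posterior variance σₙ² = σ₀²σ²/(σ² + n·σ₀²) = 334662.25·23666.7456/2031640.2456 = 3898.508287.
Posterior SD = √σₙ² = √(334662.25·23666.7456/2031640.2456) = 62.4380.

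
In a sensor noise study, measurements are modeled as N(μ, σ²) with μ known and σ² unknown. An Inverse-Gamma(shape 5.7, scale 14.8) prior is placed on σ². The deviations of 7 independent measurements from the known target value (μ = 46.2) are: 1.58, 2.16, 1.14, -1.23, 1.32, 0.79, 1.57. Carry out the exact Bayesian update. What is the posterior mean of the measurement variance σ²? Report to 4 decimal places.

2.7077

With known mean μ and an Inverse-Gamma(α, β) prior on σ², the Normal likelihood is conjugate: posterior is Inv-Gamma(α + n/2, β + Σ(xᵢ−μ)²/2).
Σ(xᵢ−μ)² = (1.58)² + (2.16)² + (1.14)² + (-1.23)² + (1.32)² + (0.79)² + (1.57)² = 14.8059.
Posterior: Inv-Gamma(5.7 + 7/2, 14.8 + 14.8059/2) = Inv-Gamma(9.20, 22.20295).
E[σ²|data] = β/(α−1) = 22.20295/8.20 = 2.7077.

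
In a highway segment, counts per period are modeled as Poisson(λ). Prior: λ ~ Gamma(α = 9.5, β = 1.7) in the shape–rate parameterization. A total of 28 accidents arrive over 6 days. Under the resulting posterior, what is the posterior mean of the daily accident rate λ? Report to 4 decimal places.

With a Gamma(shape α, rate β) prior, the Poisson likelihood is conjugate: the posterior is Gamma(α + ΣXᵢ, β + n).
Posterior: Gamma(α+S, β+n) = Gamma(9.5+28, 1.7+6) = Gamma(37.5, 7.7).
Posterior mean = α/β = 37.5/7.7 = 4.8701.

4.8701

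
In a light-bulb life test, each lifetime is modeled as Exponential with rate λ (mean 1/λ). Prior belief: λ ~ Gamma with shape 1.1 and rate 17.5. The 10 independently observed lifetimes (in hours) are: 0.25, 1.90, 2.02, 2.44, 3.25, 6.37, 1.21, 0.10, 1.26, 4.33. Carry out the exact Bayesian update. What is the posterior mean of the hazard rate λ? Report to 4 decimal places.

0.2732

With a Gamma(shape α, rate β) prior on the exponential rate λ, the posterior after n observations with total T = Σxᵢ is Gamma(α+n, β+T).
Sum of observations T = 23.13 hours; n = 10.
Posterior: Gamma(1.1+10, 17.5+23.13) = Gamma(11.1, 40.63).
Posterior mean of λ = α/β = 11.1/40.63 = 0.2732.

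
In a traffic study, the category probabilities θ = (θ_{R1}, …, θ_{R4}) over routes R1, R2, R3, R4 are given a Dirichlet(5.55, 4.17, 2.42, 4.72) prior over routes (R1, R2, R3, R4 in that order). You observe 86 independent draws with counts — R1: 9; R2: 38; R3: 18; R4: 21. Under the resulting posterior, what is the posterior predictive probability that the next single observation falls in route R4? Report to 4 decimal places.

The Dirichlet prior is conjugate to the Multinomial likelihood: each posterior αⱼ = prior αⱼ + observed count nⱼ.
Posterior concentration: (14.55, 42.17, 20.42, 25.72), total = 102.86.
P(next = R4 | data) = α_{R4}/Σα = 0.2500.

0.2500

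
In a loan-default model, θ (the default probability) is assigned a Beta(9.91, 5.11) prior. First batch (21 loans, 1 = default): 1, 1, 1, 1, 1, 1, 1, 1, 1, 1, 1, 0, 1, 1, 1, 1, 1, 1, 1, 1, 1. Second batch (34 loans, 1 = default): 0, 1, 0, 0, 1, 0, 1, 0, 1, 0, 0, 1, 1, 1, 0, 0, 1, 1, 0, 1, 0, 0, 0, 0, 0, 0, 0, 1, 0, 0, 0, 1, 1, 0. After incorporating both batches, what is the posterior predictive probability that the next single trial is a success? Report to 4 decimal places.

The Beta prior is conjugate to a Binomial/Bernoulli likelihood; the update adds successes to α and failures to β.
After batch 1: Beta(9.91+20, 5.11+1) = Beta(29.91, 6.11).
After batch 2: Beta(29.91+13, 6.11+21) = Beta(42.91, 27.11).
For a single future Bernoulli trial, P(success | data) = α/(α+β) = 0.6128.

0.6128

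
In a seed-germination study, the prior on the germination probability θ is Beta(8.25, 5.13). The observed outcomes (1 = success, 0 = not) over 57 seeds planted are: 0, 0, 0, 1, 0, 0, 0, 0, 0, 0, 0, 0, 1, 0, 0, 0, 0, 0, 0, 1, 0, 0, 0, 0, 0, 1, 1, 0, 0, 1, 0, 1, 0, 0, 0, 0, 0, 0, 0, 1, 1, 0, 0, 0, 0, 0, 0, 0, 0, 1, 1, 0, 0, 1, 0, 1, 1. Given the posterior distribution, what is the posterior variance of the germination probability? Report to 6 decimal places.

The Beta prior is conjugate to a Binomial/Bernoulli likelihood; the update adds successes to α and failures to β.
Posterior: Beta(α+k, β+n−k) = Beta(8.25+14, 5.13+43) = Beta(22.25, 48.13).
Var = αβ/((α+β)²(α+β+1)) = 22.25·48.13/(70.38²·71.38) = 0.003029.

0.003029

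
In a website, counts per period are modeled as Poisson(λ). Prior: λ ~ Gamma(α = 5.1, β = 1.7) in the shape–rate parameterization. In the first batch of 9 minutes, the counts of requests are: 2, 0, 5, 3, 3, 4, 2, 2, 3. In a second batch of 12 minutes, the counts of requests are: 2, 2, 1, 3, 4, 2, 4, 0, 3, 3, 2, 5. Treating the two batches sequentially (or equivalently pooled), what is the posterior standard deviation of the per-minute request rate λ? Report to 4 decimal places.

0.3415

With a Gamma(shape α, rate β) prior, the Poisson likelihood is conjugate: the posterior is Gamma(α + ΣXᵢ, β + n).
Batch 1: sum of counts S = 24 over n = 9 minutes.
After batch 1: Gamma(α+S, β+n) = Gamma(5.1+24, 1.7+9) = Gamma(29.1, 10.7).
Batch 2: sum of counts S = 31 over n = 12 minutes.
After batch 2: Gamma(α+S, β+n) = Gamma(29.1+31, 10.7+12) = Gamma(60.1, 22.7).
SD = √α/β = √60.1/22.7 = 0.3415.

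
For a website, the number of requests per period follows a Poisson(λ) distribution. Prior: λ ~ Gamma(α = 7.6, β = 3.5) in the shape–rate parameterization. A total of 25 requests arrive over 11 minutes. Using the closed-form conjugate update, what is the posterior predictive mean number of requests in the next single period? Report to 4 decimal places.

2.2483

With a Gamma(shape α, rate β) prior, the Poisson likelihood is conjugate: the posterior is Gamma(α + ΣXᵢ, β + n).
Posterior: Gamma(α+S, β+n) = Gamma(7.6+25, 3.5+11) = Gamma(32.6, 14.5).
The predictive distribution for one future period is NegBinom with mean α/β = 2.2483.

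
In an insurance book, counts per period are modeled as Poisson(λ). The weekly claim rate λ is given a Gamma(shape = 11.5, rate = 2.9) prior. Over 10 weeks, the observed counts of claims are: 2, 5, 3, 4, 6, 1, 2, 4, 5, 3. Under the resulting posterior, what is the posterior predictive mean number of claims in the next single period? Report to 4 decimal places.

3.6047

With a Gamma(shape α, rate β) prior, the Poisson likelihood is conjugate: the posterior is Gamma(α + ΣXᵢ, β + n).
Sum of counts S = 35 over n = 10 weeks.
Posterior: Gamma(α+S, β+n) = Gamma(11.5+35, 2.9+10) = Gamma(46.5, 12.9).
The predictive distribution for one future period is NegBinom with mean α/β = 3.6047.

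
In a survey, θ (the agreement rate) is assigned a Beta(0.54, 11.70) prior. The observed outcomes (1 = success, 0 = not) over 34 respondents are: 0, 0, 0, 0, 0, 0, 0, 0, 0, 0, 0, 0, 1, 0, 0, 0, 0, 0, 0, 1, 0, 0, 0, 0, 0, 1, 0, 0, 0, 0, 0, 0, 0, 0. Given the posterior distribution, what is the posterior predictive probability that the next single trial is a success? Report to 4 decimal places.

0.0766

The Beta prior is conjugate to a Binomial/Bernoulli likelihood; the update adds successes to α and failures to β.
Posterior: Beta(α+k, β+n−k) = Beta(0.54+3, 11.70+31) = Beta(3.54, 42.70).
For a single future Bernoulli trial, P(success | data) = α/(α+β) = 0.0766.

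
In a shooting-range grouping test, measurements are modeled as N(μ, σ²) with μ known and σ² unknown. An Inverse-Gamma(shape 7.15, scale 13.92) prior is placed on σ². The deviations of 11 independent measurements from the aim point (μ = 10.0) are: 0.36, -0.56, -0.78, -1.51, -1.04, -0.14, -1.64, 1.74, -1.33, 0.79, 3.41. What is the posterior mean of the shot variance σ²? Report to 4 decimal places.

2.2322

With known mean μ and an Inverse-Gamma(α, β) prior on σ², the Normal likelihood is conjugate: posterior is Inv-Gamma(α + n/2, β + Σ(xᵢ−μ)²/2).
Σ(xᵢ−μ)² = (0.36)² + (-0.56)² + (-0.78)² + (-1.51)² + (-1.04)² + (-0.14)² + (-1.64)² + (1.74)² + (-1.33)² + (0.79)² + (3.41)² = 24.1712.
Posterior: Inv-Gamma(7.15 + 11/2, 13.92 + 24.1712/2) = Inv-Gamma(12.65, 26.00560).
E[σ²|data] = β/(α−1) = 26.00560/11.65 = 2.2322.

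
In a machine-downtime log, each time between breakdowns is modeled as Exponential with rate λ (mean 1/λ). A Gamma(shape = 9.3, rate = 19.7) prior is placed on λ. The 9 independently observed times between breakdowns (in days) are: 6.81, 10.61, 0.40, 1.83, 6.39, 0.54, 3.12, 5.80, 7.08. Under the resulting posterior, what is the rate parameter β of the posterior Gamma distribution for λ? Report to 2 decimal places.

With a Gamma(shape α, rate β) prior on the exponential rate λ, the posterior after n observations with total T = Σxᵢ is Gamma(α+n, β+T).
Sum of observations T = 42.58 days; n = 9.
Posterior: Gamma(9.3+9, 19.7+42.58) = Gamma(18.3, 62.28).
Posterior β = 62.28.

62.28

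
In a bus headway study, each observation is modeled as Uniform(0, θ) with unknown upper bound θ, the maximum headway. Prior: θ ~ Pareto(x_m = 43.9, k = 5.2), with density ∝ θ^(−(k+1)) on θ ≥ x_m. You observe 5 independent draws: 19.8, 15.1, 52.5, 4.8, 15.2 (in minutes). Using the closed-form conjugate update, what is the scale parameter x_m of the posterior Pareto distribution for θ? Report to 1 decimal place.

52.5

A Pareto(scale x_m, shape k) prior on the upper bound θ of Uniform(0, θ) is conjugate: posterior is Pareto(max(x_m, max xᵢ), k + n).
Sample maximum = 52.5; prior scale x_m = 43.9 → posterior scale = max = 52.5.
Posterior shape = 5.2 + 5 = 10.2.
Posterior scale x_m = 52.5.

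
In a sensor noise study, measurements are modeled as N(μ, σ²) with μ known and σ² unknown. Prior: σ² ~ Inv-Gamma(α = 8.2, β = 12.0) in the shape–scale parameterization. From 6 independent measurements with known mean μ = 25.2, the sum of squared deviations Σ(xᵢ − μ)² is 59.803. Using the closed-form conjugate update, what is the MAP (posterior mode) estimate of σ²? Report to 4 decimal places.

3.4345

With known mean μ and an Inverse-Gamma(α, β) prior on σ², the Normal likelihood is conjugate: posterior is Inv-Gamma(α + n/2, β + Σ(xᵢ−μ)²/2).
Posterior: Inv-Gamma(8.2 + 6/2, 12.0 + 59.803/2) = Inv-Gamma(11.20, 41.9015).
Mode = β/(α+1) = 41.9015/12.20 = 3.4345.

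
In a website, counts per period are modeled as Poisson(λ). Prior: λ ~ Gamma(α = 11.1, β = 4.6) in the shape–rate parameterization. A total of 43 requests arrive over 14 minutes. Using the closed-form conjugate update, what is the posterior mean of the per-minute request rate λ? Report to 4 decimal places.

2.9086

With a Gamma(shape α, rate β) prior, the Poisson likelihood is conjugate: the posterior is Gamma(α + ΣXᵢ, β + n).
Posterior: Gamma(α+S, β+n) = Gamma(11.1+43, 4.6+14) = Gamma(54.1, 18.6).
Posterior mean = α/β = 54.1/18.6 = 2.9086.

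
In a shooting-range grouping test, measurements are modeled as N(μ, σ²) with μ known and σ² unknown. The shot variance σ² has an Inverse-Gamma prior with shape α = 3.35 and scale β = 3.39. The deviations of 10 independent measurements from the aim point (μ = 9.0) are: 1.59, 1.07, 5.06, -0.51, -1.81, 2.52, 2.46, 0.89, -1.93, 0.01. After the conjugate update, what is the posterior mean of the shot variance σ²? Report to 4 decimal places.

3.8443

With known mean μ and an Inverse-Gamma(α, β) prior on σ², the Normal likelihood is conjugate: posterior is Inv-Gamma(α + n/2, β + Σ(xᵢ−μ)²/2).
Σ(xᵢ−μ)² = (1.59)² + (1.07)² + (5.06)² + (-0.51)² + (-1.81)² + (2.52)² + (2.46)² + (0.89)² + (-1.93)² + (0.01)² = 49.7319.
Posterior: Inv-Gamma(3.35 + 10/2, 3.39 + 49.7319/2) = Inv-Gamma(8.35, 28.25595).
E[σ²|data] = β/(α−1) = 28.25595/7.35 = 3.8443.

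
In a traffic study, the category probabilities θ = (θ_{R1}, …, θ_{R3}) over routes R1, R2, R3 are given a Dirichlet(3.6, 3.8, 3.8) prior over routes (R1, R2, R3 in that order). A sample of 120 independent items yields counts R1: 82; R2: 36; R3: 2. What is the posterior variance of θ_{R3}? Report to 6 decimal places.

The Dirichlet prior is conjugate to the Multinomial likelihood: each posterior αⱼ = prior αⱼ + observed count nⱼ.
Posterior concentration: (85.6, 39.8, 5.8), total = 131.2.
Var[θ_j] = α_j(Σα−α_j)/((Σα)²(Σα+1)) = 5.8·125.4/(131.2²·132.2) = 0.000320.

0.000320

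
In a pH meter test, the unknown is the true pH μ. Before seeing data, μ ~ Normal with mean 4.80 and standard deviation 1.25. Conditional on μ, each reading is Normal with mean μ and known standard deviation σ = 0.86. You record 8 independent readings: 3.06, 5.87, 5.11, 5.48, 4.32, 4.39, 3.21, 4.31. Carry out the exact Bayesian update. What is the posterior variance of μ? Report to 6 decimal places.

For Normal data with known variance σ², a Normal(μ₀, σ₀²) prior on μ is conjugate. Posterior precision = 1/σ₀² + n/σ²; posterior mean is the precision-weighted average of μ₀ and x̄.
σ₀² = 1.25² = 1.5625, σ² = 0.86² = 0.7396; σ² + n·σ₀² = 0.7396 + 8·1.5625 = 13.2396.
Posterior precision = 1/σ₀² + n/σ² = 1/1.5625 + 8/0.7396 = (σ² + n·σ₀²)/(σ₀²σ²) = 13.2396/(1.5625·0.7396); posterior variance σₙ² = σ₀²σ²/(σ² + n·σ₀²) = 1.5625·0.7396/13.2396 = 0.087285.

0.087285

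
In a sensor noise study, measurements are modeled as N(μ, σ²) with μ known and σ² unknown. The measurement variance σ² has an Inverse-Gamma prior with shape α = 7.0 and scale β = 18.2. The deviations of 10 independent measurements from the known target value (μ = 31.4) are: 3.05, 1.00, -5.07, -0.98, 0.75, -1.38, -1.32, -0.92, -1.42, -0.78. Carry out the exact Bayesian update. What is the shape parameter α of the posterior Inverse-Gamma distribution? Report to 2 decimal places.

With known mean μ and an Inverse-Gamma(α, β) prior on σ², the Normal likelihood is conjugate: posterior is Inv-Gamma(α + n/2, β + Σ(xᵢ−μ)²/2).
Σ(xᵢ−μ)² = (3.05)² + (1.00)² + (-5.07)² + (-0.98)² + (0.75)² + (-1.38)² + (-1.32)² + (-0.92)² + (-1.42)² + (-0.78)² = 44.6483.
Posterior: Inv-Gamma(7.0 + 10/2, 18.2 + 44.6483/2) = Inv-Gamma(12.00, 40.52415).
Posterior α = 12.00.

12.00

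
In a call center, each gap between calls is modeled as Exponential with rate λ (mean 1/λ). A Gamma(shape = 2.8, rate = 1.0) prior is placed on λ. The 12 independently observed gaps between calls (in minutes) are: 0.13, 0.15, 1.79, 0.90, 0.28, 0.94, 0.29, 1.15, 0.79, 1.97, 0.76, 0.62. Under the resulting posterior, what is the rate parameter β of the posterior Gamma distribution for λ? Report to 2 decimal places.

10.77

With a Gamma(shape α, rate β) prior on the exponential rate λ, the posterior after n observations with total T = Σxᵢ is Gamma(α+n, β+T).
Sum of observations T = 9.77 minutes; n = 12.
Posterior: Gamma(2.8+12, 1.0+9.77) = Gamma(14.8, 10.77).
Posterior β = 10.77.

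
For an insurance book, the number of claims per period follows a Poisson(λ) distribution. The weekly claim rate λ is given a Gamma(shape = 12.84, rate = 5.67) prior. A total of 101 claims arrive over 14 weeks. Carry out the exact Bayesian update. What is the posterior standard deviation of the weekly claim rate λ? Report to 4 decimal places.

With a Gamma(shape α, rate β) prior, the Poisson likelihood is conjugate: the posterior is Gamma(α + ΣXᵢ, β + n).
Posterior: Gamma(α+S, β+n) = Gamma(12.84+101, 5.67+14) = Gamma(113.84, 19.67).
SD = √α/β = √113.84/19.67 = 0.5424.

0.5424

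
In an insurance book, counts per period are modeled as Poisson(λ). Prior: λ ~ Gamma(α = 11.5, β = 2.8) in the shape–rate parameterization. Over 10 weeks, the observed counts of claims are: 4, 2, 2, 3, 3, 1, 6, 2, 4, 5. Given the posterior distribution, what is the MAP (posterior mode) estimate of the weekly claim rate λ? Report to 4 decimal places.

With a Gamma(shape α, rate β) prior, the Poisson likelihood is conjugate: the posterior is Gamma(α + ΣXᵢ, β + n).
Sum of counts S = 32 over n = 10 weeks.
Posterior: Gamma(α+S, β+n) = Gamma(11.5+32, 2.8+10) = Gamma(43.5, 12.8).
Mode of Gamma(α,β) for α≥1 is (α−1)/β = 42.5/12.8 = 3.3203.

3.3203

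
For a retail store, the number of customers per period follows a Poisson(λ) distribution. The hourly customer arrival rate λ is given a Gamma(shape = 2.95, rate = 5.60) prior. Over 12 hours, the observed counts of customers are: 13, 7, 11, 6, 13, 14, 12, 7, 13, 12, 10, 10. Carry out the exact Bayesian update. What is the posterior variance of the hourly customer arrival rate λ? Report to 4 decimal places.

0.4227

With a Gamma(shape α, rate β) prior, the Poisson likelihood is conjugate: the posterior is Gamma(α + ΣXᵢ, β + n).
Sum of counts S = 128 over n = 12 hours.
Posterior: Gamma(α+S, β+n) = Gamma(2.95+128, 5.60+12) = Gamma(130.95, 17.60).
Var = α/β² = 130.95/17.60² = 0.4227.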